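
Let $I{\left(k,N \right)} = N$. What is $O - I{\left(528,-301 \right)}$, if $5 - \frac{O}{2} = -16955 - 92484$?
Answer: $219189$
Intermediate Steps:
$O = 218888$ ($O = 10 - 2 \left(-16955 - 92484\right) = 10 - -218878 = 10 + 218878 = 218888$)
$O - I{\left(528,-301 \right)} = 218888 - -301 = 218888 + 301 = 219189$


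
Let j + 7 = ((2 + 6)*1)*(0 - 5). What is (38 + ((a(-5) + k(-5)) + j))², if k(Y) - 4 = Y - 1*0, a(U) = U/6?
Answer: 4225/36 ≈ 117.36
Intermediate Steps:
a(U) = U/6 (a(U) = U*(⅙) = U/6)
k(Y) = 4 + Y (k(Y) = 4 + (Y - 1*0) = 4 + (Y + 0) = 4 + Y)
j = -47 (j = -7 + ((2 + 6)*1)*(0 - 5) = -7 + (8*1)*(-5) = -7 + 8*(-5) = -7 - 40 = -47)
(38 + ((a(-5) + k(-5)) + j))² = (38 + (((⅙)*(-5) + (4 - 5)) - 47))² = (38 + ((-⅚ - 1) - 47))² = (38 + (-11/6 - 47))² = (38 - 293/6)² = (-65/6)² = 4225/36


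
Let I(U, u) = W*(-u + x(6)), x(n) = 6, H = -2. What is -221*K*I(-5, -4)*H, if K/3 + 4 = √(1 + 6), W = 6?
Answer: -318240 + 79560*√7 ≈ -1.0774e+5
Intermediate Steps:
K = -12 + 3*√7 (K = -12 + 3*√(1 + 6) = -12 + 3*√7 ≈ -4.0627)
I(U, u) = 36 - 6*u (I(U, u) = 6*(-u + 6) = 6*(6 - u) = 36 - 6*u)
-221*K*I(-5, -4)*H = -221*(-12 + 3*√7)*(36 - 6*(-4))*(-2) = -221*(-12 + 3*√7)*(36 + 24)*(-2) = -221*(-12 + 3*√7)*60*(-2) = -221*(-720 + 180*√7)*(-2) = -221*(1440 - 360*√7) = -318240 + 79560*√7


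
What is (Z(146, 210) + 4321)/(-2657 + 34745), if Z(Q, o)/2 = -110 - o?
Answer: 1227/10696 ≈ 0.11472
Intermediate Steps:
Z(Q, o) = -220 - 2*o (Z(Q, o) = 2*(-110 - o) = -220 - 2*o)
(Z(146, 210) + 4321)/(-2657 + 34745) = ((-220 - 2*210) + 4321)/(-2657 + 34745) = ((-220 - 420) + 4321)/32088 = (-640 + 4321)*(1/32088) = 3681*(1/32088) = 1227/10696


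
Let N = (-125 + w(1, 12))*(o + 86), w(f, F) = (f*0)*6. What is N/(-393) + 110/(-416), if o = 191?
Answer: 7180385/81744 ≈ 87.840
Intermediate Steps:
w(f, F) = 0 (w(f, F) = 0*6 = 0)
N = -34625 (N = (-125 + 0)*(191 + 86) = -125*277 = -34625)
N/(-393) + 110/(-416) = -34625/(-393) + 110/(-416) = -34625*(-1/393) + 110*(-1/416) = 34625/393 - 55/208 = 7180385/81744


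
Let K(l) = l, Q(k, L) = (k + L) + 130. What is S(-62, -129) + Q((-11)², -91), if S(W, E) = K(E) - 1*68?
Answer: -37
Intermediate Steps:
Q(k, L) = 130 + L + k (Q(k, L) = (L + k) + 130 = 130 + L + k)
S(W, E) = -68 + E (S(W, E) = E - 1*68 = E - 68 = -68 + E)
S(-62, -129) + Q((-11)², -91) = (-68 - 129) + (130 - 91 + (-11)²) = -197 + (130 - 91 + 121) = -197 + 160 = -37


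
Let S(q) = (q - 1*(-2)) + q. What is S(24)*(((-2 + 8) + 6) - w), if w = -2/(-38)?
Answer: 11350/19 ≈ 597.37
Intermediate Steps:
w = 1/19 (w = -2*(-1/38) = 1/19 ≈ 0.052632)
S(q) = 2 + 2*q (S(q) = (q + 2) + q = (2 + q) + q = 2 + 2*q)
S(24)*(((-2 + 8) + 6) - w) = (2 + 2*24)*(((-2 + 8) + 6) - 1*1/19) = (2 + 48)*((6 + 6) - 1/19) = 50*(12 - 1/19) = 50*(227/19) = 11350/19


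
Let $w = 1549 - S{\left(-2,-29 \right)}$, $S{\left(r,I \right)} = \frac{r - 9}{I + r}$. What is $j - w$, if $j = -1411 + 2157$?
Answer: $- \frac{24882}{31} \approx -802.65$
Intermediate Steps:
$S{\left(r,I \right)} = \frac{-9 + r}{I + r}$
$j = 746$
$w = \frac{48008}{31}$ ($w = 1549 - \frac{-9 - 2}{-29 - 2} = 1549 - \frac{1}{-31} \left(-11\right) = 1549 - \left(- \frac{1}{31}\right) \left(-11\right) = 1549 - \frac{11}{31} = \frac{48008}{31} \approx 1548.6$)
$j - w = 746 - \frac{48008}{31} = - \frac{24882}{31}$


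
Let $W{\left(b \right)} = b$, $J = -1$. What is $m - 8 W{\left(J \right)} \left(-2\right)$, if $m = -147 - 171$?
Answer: $-334$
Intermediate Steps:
$m = -318$
$m - 8 W{\left(J \right)} \left(-2\right) = -318 - 8 \left(-1\right) \left(-2\right) = -318 - \left(-8\right) \left(-2\right) = -318 - 16 = -334$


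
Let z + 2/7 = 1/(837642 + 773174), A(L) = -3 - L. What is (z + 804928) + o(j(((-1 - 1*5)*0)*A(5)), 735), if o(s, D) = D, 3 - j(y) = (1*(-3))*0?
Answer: 9084420735431/11275712 ≈ 8.0566e+5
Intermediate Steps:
j(y) = 3 (j(y) = 3 - 1*(-3)*0 = 3 - (-3)*0 = 3 - 1*0 = 3 + 0 = 3)
z = -3221625/11275712 (z = -2/7 + 1/(837642 + 773174) = -2/7 + 1/1610816 = -3221625/11275712 ≈ -0.28571)
(z + 804928) + o(j(((-1 - 1*5)*0)*A(5)), 735) = (-3221625/11275712 + 804928) + 735 = 9076133087111/11275712 + 735 = 9084420735431/11275712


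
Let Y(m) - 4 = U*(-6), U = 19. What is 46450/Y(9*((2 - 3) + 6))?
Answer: -4645/11 ≈ -422.27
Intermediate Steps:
Y(m) = -110 (Y(m) = 4 + 19*(-6) = 4 - 114 = -110)
46450/Y(9*((2 - 3) + 6)) = 46450/(-110) = 46450*(-1/110) = -4645/11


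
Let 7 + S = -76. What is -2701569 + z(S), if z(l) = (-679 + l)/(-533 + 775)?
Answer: -326890230/121 ≈ -2.7016e+6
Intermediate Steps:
S = -83 (S = -7 - 76 = -83)
z(l) = -679/242 + l/242 (z(l) = (-679 + l)/242 = (-679 + l)*(1/242) = -679/242 + l/242)
-2701569 + z(S) = -2701569 + (-679/242 + (1/242)*(-83)) = -2701569 + (-679/242 - 83/242) = -2701569 - 381/121 = -326890230/121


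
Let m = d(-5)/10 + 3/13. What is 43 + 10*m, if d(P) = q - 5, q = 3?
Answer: 563/13 ≈ 43.308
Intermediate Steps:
d(P) = -2 (d(P) = 3 - 5 = -2)
m = 2/65 (m = -2/10 + 3/13 = -2*⅒ + 3*(1/13) = -⅕ + 3/13 = 2/65 ≈ 0.030769)
43 + 10*m = 43 + 10*(2/65) = 43 + 4/13 = 563/13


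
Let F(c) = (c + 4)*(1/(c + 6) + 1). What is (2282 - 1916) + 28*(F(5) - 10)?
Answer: 3970/11 ≈ 360.91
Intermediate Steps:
F(c) = (1 + 1/(6 + c))*(4 + c) (F(c) = (4 + c)*(1/(6 + c) + 1) = (4 + c)*(1 + 1/(6 + c)) = (1 + 1/(6 + c))*(4 + c))
(2282 - 1916) + 28*(F(5) - 10) = (2282 - 1916) + 28*((28 + 5² + 11*5)/(6 + 5) - 10) = 366 + 28*((28 + 25 + 55)/11 - 10) = 366 + 28*((1/11)*108 - 10) = 366 + 28*(108/11 - 10) = 366 + 28*(-2/11) = 366 - 56/11 = 3970/11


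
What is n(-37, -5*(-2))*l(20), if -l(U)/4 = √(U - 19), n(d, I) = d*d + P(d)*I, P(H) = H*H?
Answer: -60236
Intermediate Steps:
P(H) = H²
n(d, I) = d² + I*d² (n(d, I) = d*d + d²*I = d² + I*d²)
l(U) = -4*√(-19 + U) (l(U) = -4*√(U - 19) = -4*√(-19 + U))
n(-37, -5*(-2))*l(20) = ((-37)²*(1 - 5*(-2)))*(-4*√(-19 + 20)) = (1369*(1 + 10))*(-4*√1) = (1369*11)*(-4*1) = 15059*(-4) = -60236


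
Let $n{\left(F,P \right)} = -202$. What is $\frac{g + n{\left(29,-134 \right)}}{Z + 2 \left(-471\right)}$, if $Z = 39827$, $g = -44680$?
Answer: $- \frac{44882}{38885} \approx -1.1542$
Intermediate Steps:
$\frac{g + n{\left(29,-134 \right)}}{Z + 2 \left(-471\right)} = \frac{-44680 - 202}{39827 + 2 \left(-471\right)} = - \frac{44882}{39827 - 942} = - \frac{44882}{38885}$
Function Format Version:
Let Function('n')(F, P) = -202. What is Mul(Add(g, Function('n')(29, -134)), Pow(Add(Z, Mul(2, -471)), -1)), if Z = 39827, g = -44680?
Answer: Rational(-44882, 38885) ≈ -1.1542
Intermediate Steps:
Mul(Add(g, Function('n')(29, -134)), Pow(Add(Z, Mul(2, -471)), -1)) = Mul(Add(-44680, -202), Pow(Add(39827, Mul(2, -471)), -1)) = Mul(-44882, Pow(Add(39827, -942), -1)) = Mul(-44882, Pow(38885, -1)) = Mul(-44882, Rational(1, 38885)) = Rational(-44882, 38885)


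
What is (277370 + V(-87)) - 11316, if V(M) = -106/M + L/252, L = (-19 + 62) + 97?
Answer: 69440557/261 ≈ 2.6606e+5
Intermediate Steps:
L = 140 (L = 43 + 97 = 140)
V(M) = 5/9 - 106/M (V(M) = -106/M + 140/252 = -106/M + 140*(1/252) = -106/M + 5/9 = 5/9 - 106/M)
(277370 + V(-87)) - 11316 = (277370 + (5/9 - 106/(-87))) - 11316 = (277370 + (5/9 - 106*(-1/87))) - 11316 = (277370 + (5/9 + 106/87)) - 11316 = (277370 + 463/261) - 11316 = 72394033/261 - 11316 = 69440557/261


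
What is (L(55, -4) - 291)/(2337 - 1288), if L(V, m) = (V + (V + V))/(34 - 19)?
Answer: -280/1049 ≈ -0.26692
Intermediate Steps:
L(V, m) = V/5 (L(V, m) = (V + 2*V)/15 = (3*V)*(1/15) = V/5)
(L(55, -4) - 291)/(2337 - 1288) = ((1/5)*55 - 291)/(2337 - 1288) = (11 - 291)/1049 = -280*1/1049 = -280/1049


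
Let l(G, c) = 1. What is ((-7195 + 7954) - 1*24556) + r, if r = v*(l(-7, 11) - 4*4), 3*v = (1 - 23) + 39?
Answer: -23882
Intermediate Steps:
v = 17/3 (v = ((1 - 23) + 39)/3 = (-22 + 39)/3 = (⅓)*17 = 17/3 ≈ 5.6667)
r = -85 (r = 17*(1 - 4*4)/3 = 17*(1 - 16)/3 = (17/3)*(-15) = -85)
((-7195 + 7954) - 1*24556) + r = ((-7195 + 7954) - 1*24556) - 85 = (759 - 24556) - 85 = -23797 - 85 = -23882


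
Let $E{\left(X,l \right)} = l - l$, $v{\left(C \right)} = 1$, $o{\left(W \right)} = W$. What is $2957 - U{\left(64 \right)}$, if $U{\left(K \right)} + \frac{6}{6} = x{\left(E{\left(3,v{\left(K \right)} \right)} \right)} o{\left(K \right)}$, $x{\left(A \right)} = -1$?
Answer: $3022$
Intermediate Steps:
$E{\left(X,l \right)} = 0$
$U{\left(K \right)} = -1 - K$
$2957 - U{\left(64 \right)} = 2957 - \left(-1 - 64\right) = 2957 - -65 = 2957 + 65 = 3022$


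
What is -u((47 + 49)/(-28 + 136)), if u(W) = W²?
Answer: -64/81 ≈ -0.79012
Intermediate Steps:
-u((47 + 49)/(-28 + 136)) = -((47 + 49)/(-28 + 136))² = -(96/108)² = -(96*(1/108))² = -(8/9)² = -1*64/81 = -64/81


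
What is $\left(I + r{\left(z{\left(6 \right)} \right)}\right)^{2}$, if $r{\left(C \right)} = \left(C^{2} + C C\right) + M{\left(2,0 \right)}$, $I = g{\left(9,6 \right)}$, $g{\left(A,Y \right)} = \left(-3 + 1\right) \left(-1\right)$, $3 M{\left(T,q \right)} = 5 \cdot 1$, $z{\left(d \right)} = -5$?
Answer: $\frac{25921}{9} \approx 2880.1$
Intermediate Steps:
$M{\left(T,q \right)} = \frac{5}{3}$ ($M{\left(T,q \right)} = \frac{5 \cdot 1}{3} = \frac{1}{3} \cdot 5 = \frac{5}{3}$)
$g{\left(A,Y \right)} = 2$ ($g{\left(A,Y \right)} = \left(-2\right) \left(-1\right) = 2$)
$I = 2$
$r{\left(C \right)} = \frac{5}{3} + 2 C^{2}$ ($r{\left(C \right)} = \left(C^{2} + C C\right) + \frac{5}{3} = \left(C^{2} + C^{2}\right) + \frac{5}{3} = 2 C^{2} + \frac{5}{3} = \frac{5}{3} + 2 C^{2}$)
$\left(I + r{\left(z{\left(6 \right)} \right)}\right)^{2} = \left(2 + \left(\frac{5}{3} + 2 \left(-5\right)^{2}\right)\right)^{2} = \left(2 + \left(\frac{5}{3} + 2 \cdot 25\right)\right)^{2} = \left(2 + \left(\frac{5}{3} + 50\right)\right)^{2} = \left(2 + \frac{155}{3}\right)^{2} = \left(\frac{161}{3}\right)^{2} = \frac{25921}{9}$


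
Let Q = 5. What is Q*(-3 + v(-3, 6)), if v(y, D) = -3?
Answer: -30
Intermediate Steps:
Q*(-3 + v(-3, 6)) = 5*(-3 - 3) = 5*(-6) = -30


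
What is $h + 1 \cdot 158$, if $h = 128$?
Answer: $286$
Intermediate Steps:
$h + 1 \cdot 158 = 128 + 1 \cdot 158 = 128 + 158 = 286$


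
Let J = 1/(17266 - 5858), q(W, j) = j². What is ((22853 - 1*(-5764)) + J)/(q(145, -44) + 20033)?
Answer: 326462737/250622352 ≈ 1.3026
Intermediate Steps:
J = 1/11408 ≈ 8.7658e-5
((22853 - 1*(-5764)) + J)/(q(145, -44) + 20033) = ((22853 - 1*(-5764)) + 1/11408)/((-44)² + 20033) = ((22853 + 5764) + 1/11408)/(1936 + 20033) = (28617 + 1/11408)/21969 = (326462737/11408)*(1/21969) = 326462737/250622352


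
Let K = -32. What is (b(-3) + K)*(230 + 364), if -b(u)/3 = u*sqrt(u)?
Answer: -19008 + 5346*I*sqrt(3) ≈ -19008.0 + 9259.5*I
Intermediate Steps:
b(u) = -3*u**(3/2) (b(u) = -3*u*sqrt(u) = -3*u**(3/2))
(b(-3) + K)*(230 + 364) = (-(-9)*I*sqrt(3) - 32)*(230 + 364) = (-(-9)*I*sqrt(3) - 32)*594 = (9*I*sqrt(3) - 32)*594 = (-32 + 9*I*sqrt(3))*594 = -19008 + 5346*I*sqrt(3)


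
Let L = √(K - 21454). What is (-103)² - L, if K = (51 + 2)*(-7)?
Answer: 10609 - 15*I*√97 ≈ 10609.0 - 147.73*I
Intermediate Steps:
K = -371 (K = 53*(-7) = -371)
L = 15*I*√97 (L = √(-371 - 21454) = √(-21825) = 15*I*√97 ≈ 147.73*I)
(-103)² - L = (-103)² - 15*I*√97 = 10609 - 15*I*√97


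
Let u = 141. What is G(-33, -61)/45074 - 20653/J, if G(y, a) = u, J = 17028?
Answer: -464256187/383760036 ≈ -1.2098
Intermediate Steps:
G(y, a) = 141
G(-33, -61)/45074 - 20653/J = 141/45074 - 20653/17028 = -464256187/383760036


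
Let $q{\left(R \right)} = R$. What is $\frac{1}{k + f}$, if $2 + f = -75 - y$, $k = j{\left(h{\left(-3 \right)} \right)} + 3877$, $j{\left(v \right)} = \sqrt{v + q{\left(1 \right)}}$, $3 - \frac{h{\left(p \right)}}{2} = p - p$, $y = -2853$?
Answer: $\frac{6653}{44262402} - \frac{\sqrt{7}}{44262402} \approx 0.00015025$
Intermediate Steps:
$h{\left(p \right)} = 6$ ($h{\left(p \right)} = 6 - 2 \left(p - p\right) = 6 - 0 = 6 + 0 = 6$)
$j{\left(v \right)} = \sqrt{1 + v}$ ($j{\left(v \right)} = \sqrt{v + 1} = \sqrt{1 + v}$)
$k = 3877 + \sqrt{7}$ ($k = \sqrt{1 + 6} + 3877 = \sqrt{7} + 3877 = 3877 + \sqrt{7} \approx 3879.6$)
$f = 2776$ ($f = -2 - -2778 = -2 + \left(-75 + 2853\right) = -2 + 2778 = 2776$)
$\frac{1}{k + f} = \frac{1}{\left(3877 + \sqrt{7}\right) + 2776} = \frac{1}{6653 + \sqrt{7}}$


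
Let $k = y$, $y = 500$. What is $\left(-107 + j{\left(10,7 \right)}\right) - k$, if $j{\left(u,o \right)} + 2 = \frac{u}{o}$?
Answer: $- \frac{4253}{7} \approx -607.57$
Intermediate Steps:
$k = 500$
$j{\left(u,o \right)} = -2 + \frac{u}{o}$
$\left(-107 + j{\left(10,7 \right)}\right) - k = \left(-107 - \left(2 - \frac{10}{7}\right)\right) - 500 = \left(-107 + \left(-2 + 10 \cdot \frac{1}{7}\right)\right) - 500 = \left(-107 + \left(-2 + \frac{10}{7}\right)\right) - 500 = \left(-107 - \frac{4}{7}\right) - 500 = - \frac{753}{7} - 500 = - \frac{4253}{7}$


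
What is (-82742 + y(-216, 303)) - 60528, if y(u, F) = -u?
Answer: -143054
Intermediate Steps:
(-82742 + y(-216, 303)) - 60528 = (-82742 - 1*(-216)) - 60528 = (-82742 + 216) - 60528 = -82526 - 60528 = -143054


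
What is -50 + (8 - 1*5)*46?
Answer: 88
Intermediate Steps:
-50 + (8 - 1*5)*46 = -50 + (8 - 5)*46 = -50 + 3*46 = -50 + 138 = 88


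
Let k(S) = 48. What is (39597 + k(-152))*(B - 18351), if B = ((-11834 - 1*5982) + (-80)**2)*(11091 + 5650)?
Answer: -7577491849515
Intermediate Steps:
B = -191115256 (B = ((-11834 - 5982) + 6400)*16741 = (-17816 + 6400)*16741 = -11416*16741 = -191115256)
(39597 + k(-152))*(B - 18351) = (39597 + 48)*(-191115256 - 18351) = 39645*(-191133607) = -7577491849515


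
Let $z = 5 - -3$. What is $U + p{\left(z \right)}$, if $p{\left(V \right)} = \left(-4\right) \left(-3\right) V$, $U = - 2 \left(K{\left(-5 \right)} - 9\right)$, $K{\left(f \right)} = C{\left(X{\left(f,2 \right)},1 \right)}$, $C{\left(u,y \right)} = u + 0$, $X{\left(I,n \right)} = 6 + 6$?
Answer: $90$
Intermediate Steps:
$X{\left(I,n \right)} = 12$
$C{\left(u,y \right)} = u$
$K{\left(f \right)} = 12$
$z = 8$ ($z = 5 + 3 = 8$)
$U = -6$ ($U = - 2 \left(12 - 9\right) = \left(-2\right) 3 = -6$)
$p{\left(V \right)} = 12 V$
$U + p{\left(z \right)} = -6 + 12 \cdot 8 = -6 + 96 = 90$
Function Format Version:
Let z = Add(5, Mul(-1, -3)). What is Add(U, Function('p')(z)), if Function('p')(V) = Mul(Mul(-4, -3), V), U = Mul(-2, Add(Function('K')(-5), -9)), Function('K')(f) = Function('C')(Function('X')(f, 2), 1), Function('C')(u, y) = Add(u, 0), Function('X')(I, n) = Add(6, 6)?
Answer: 90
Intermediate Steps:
Function('X')(I, n) = 12
Function('C')(u, y) = u
Function('K')(f) = 12
z = 8 (z = Add(5, 3) = 8)
U = -6 (U = Mul(-2, Add(12, -9)) = Mul(-2, 3) = -6)
Function('p')(V) = Mul(12, V)
Add(U, Function('p')(z)) = Add(-6, Mul(12, 8)) = Add(-6, 96) = 90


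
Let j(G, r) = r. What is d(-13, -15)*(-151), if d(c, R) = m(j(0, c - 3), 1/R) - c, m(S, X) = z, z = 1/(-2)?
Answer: -3775/2 ≈ -1887.5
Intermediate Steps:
z = -1/2 (z = 1*(-1/2) = -1/2 ≈ -0.50000)
m(S, X) = -1/2
d(c, R) = -1/2 - c
d(-13, -15)*(-151) = (-1/2 - 1*(-13))*(-151) = (-1/2 + 13)*(-151) = (25/2)*(-151) = -3775/2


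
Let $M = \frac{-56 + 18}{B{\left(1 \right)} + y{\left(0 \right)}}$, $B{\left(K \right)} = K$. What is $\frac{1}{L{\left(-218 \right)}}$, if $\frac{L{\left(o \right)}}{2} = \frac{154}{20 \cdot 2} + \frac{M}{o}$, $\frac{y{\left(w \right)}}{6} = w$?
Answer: $\frac{1090}{8773} \approx 0.12424$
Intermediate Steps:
$y{\left(w \right)} = 6 w$
$M = -38$ ($M = \frac{-56 + 18}{1 + 6 \cdot 0} = - \frac{38}{1 + 0} = - \frac{38}{1} = \left(-38\right) 1 = -38$)
$L{\left(o \right)} = \frac{77}{10} - \frac{76}{o}$ ($L{\left(o \right)} = 2 \left(\frac{154}{20 \cdot 2} - \frac{38}{o}\right) = 2 \left(\frac{154}{40} - \frac{38}{o}\right) = 2 \left(154 \cdot \frac{1}{40} - \frac{38}{o}\right) = 2 \left(\frac{77}{20} - \frac{38}{o}\right) = \frac{77}{10} - \frac{76}{o}$)
$\frac{1}{L{\left(-218 \right)}} = \frac{1}{\frac{77}{10} - \frac{76}{-218}} = \frac{1}{\frac{77}{10} - - \frac{38}{109}} = \frac{1}{\frac{77}{10} + \frac{38}{109}} = \frac{1}{\frac{8773}{1090}} = \frac{1090}{8773}$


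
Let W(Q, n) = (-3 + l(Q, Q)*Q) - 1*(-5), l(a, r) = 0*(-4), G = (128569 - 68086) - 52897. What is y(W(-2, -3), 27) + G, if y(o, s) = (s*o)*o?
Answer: 7694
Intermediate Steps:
G = 7586 (G = 60483 - 52897 = 7586)
l(a, r) = 0
W(Q, n) = 2 (W(Q, n) = (-3 + 0*Q) - 1*(-5) = (-3 + 0) + 5 = -3 + 5 = 2)
y(o, s) = s*o**2 (y(o, s) = (o*s)*o = s*o**2)
y(W(-2, -3), 27) + G = 27*2**2 + 7586 = 27*4 + 7586 = 108 + 7586 = 7694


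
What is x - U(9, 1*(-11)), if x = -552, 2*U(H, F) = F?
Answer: -1093/2 ≈ -546.50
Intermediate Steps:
U(H, F) = F/2
x - U(9, 1*(-11)) = -552 - 1*(-11)/2 = -552 - (-11)/2 = -552 - 1*(-11/2) = -552 + 11/2 = -1093/2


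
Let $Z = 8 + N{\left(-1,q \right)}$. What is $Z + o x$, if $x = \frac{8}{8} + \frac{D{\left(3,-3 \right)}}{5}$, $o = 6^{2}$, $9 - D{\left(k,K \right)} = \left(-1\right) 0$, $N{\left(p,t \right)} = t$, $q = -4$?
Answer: $\frac{524}{5} \approx 104.8$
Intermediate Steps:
$D{\left(k,K \right)} = 9$ ($D{\left(k,K \right)} = 9 - \left(-1\right) 0 = 9 - 0 = 9 + 0 = 9$)
$Z = 4$ ($Z = 8 - 4 = 4$)
$o = 36$
$x = \frac{14}{5}$ ($x = \frac{8}{8} + \frac{9}{5} = 8 \cdot \frac{1}{8} + 9 \cdot \frac{1}{5} = 1 + \frac{9}{5} = \frac{14}{5} \approx 2.8$)
$Z + o x = 4 + 36 \cdot \frac{14}{5} = 4 + \frac{504}{5} = \frac{524}{5}$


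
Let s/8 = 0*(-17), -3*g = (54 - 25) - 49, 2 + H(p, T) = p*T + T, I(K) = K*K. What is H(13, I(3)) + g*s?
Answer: 124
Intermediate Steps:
I(K) = K²
H(p, T) = -2 + T + T*p (H(p, T) = -2 + (p*T + T) = -2 + (T*p + T) = -2 + (T + T*p) = -2 + T + T*p)
g = 20/3 (g = -((54 - 25) - 49)/3 = -(29 - 49)/3 = -⅓*(-20) = 20/3 ≈ 6.6667)
s = 0 (s = 8*(0*(-17)) = 8*0 = 0)
H(13, I(3)) + g*s = (-2 + 3² + 3²*13) + (20/3)*0 = (-2 + 9 + 9*13) + 0 = (-2 + 9 + 117) + 0 = 124 + 0 = 124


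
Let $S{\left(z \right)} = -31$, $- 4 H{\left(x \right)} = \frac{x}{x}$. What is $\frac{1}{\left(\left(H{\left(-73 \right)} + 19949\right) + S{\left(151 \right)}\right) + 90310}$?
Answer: $\frac{4}{440911} \approx 9.0721 \cdot 10^{-6}$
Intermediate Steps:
$H{\left(x \right)} = - \frac{1}{4}$ ($H{\left(x \right)} = - \frac{x \frac{1}{x}}{4} = \left(- \frac{1}{4}\right) 1 = - \frac{1}{4}$)
$\frac{1}{\left(\left(H{\left(-73 \right)} + 19949\right) + S{\left(151 \right)}\right) + 90310} = \frac{1}{\left(\left(- \frac{1}{4} + 19949\right) - 31\right) + 90310} = \frac{1}{\left(\frac{79795}{4} - 31\right) + 90310} = \frac{1}{\frac{79671}{4} + 90310} = \frac{1}{\frac{440911}{4}} = \frac{4}{440911}$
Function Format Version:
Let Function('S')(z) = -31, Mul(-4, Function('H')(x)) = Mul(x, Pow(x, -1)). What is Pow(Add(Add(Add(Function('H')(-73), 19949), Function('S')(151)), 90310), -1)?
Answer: Rational(4, 440911) ≈ 9.0721e-6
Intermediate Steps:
Function('H')(x) = Rational(-1, 4) (Function('H')(x) = Mul(Rational(-1, 4), Mul(x, Pow(x, -1))) = Mul(Rational(-1, 4), 1) = Rational(-1, 4))
Pow(Add(Add(Add(Function('H')(-73), 19949), Function('S')(151)), 90310), -1) = Pow(Add(Add(Add(Rational(-1, 4), 19949), -31), 90310), -1) = Pow(Add(Add(Rational(79795, 4), -31), 90310), -1) = Pow(Add(Rational(79671, 4), 90310), -1) = Pow(Rational(440911, 4), -1) = Rational(4, 440911)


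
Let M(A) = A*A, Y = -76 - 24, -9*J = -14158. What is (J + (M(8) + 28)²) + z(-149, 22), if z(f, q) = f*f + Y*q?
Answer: 270343/9 ≈ 30038.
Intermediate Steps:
J = 14158/9 (J = -⅑*(-14158) = 14158/9 ≈ 1573.1)
Y = -100
M(A) = A²
z(f, q) = f² - 100*q (z(f, q) = f*f - 100*q = f² - 100*q)
(J + (M(8) + 28)²) + z(-149, 22) = (14158/9 + (8² + 28)²) + ((-149)² - 100*22) = (14158/9 + (64 + 28)²) + (22201 - 2200) = (14158/9 + 92²) + 20001 = (14158/9 + 8464) + 20001 = 90334/9 + 20001 = 270343/9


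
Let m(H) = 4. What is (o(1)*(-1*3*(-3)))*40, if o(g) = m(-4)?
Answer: 1440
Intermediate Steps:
o(g) = 4
(o(1)*(-1*3*(-3)))*40 = (4*(-1*3*(-3)))*40 = (4*(-3*(-3)))*40 = (4*9)*40 = 36*40 = 1440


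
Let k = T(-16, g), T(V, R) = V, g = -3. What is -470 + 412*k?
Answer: -7062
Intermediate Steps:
k = -16
-470 + 412*k = -470 + 412*(-16) = -470 - 6592 = -7062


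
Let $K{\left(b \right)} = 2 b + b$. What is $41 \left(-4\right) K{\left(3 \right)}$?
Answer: $-1476$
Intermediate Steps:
$K{\left(b \right)} = 3 b$
$41 \left(-4\right) K{\left(3 \right)} = 41 \left(-4\right) 3 \cdot 3 = \left(-164\right) 9 = -1476$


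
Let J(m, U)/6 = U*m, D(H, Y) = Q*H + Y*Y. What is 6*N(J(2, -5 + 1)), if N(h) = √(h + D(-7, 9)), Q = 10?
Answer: 6*I*√37 ≈ 36.497*I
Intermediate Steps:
D(H, Y) = Y² + 10*H (D(H, Y) = 10*H + Y*Y = 10*H + Y² = Y² + 10*H)
J(m, U) = 6*U*m (J(m, U) = 6*(U*m) = 6*U*m)
N(h) = √(11 + h) (N(h) = √(h + (9² + 10*(-7))) = √(h + (81 - 70)) = √(h + 11) = √(11 + h))
6*N(J(2, -5 + 1)) = 6*√(11 + 6*(-5 + 1)*2) = 6*√(11 + 6*(-4)*2) = 6*√(11 - 48) = 6*√(-37) = 6*(I*√37) = 6*I*√37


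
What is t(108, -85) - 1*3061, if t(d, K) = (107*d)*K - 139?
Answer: -985460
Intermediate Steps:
t(d, K) = -139 + 107*K*d (t(d, K) = 107*K*d - 139 = -139 + 107*K*d)
t(108, -85) - 1*3061 = (-139 + 107*(-85)*108) - 1*3061 = (-139 - 982260) - 3061 = -982399 - 3061 = -985460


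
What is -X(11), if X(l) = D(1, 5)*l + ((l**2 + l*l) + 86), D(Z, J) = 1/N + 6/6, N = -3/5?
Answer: -962/3 ≈ -320.67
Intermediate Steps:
N = -3/5 (N = -3*1/5 = -3/5 ≈ -0.60000)
D(Z, J) = -2/3 (D(Z, J) = 1/(-3/5) + 6/6 = 1*(-5/3) + 6*(1/6) = -5/3 + 1 = -2/3)
X(l) = 86 + 2*l**2 - 2*l/3 (X(l) = -2*l/3 + ((l**2 + l*l) + 86) = -2*l/3 + ((l**2 + l**2) + 86) = -2*l/3 + (2*l**2 + 86) = -2*l/3 + (86 + 2*l**2) = 86 + 2*l**2 - 2*l/3)
-X(11) = -(86 + 2*11**2 - 2/3*11) = -(86 + 2*121 - 22/3) = -(86 + 242 - 22/3) = -1*962/3 = -962/3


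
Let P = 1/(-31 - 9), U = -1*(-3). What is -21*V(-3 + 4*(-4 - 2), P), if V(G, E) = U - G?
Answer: -630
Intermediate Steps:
U = 3
P = -1/40 (P = 1/(-40) = -1/40 ≈ -0.025000)
V(G, E) = 3 - G
-21*V(-3 + 4*(-4 - 2), P) = -21*(3 - (-3 + 4*(-4 - 2))) = -21*(3 - (-3 + 4*(-6))) = -21*(3 - (-3 - 24)) = -21*(3 - 1*(-27)) = -21*(3 + 27) = -21*30 = -630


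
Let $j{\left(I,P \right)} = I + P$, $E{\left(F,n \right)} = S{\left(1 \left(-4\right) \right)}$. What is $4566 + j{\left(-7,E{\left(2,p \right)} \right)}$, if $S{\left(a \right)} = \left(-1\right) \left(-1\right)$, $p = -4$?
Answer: $4560$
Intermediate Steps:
$S{\left(a \right)} = 1$
$E{\left(F,n \right)} = 1$
$4566 + j{\left(-7,E{\left(2,p \right)} \right)} = 4566 + \left(-7 + 1\right) = 4566 - 6 = 4560$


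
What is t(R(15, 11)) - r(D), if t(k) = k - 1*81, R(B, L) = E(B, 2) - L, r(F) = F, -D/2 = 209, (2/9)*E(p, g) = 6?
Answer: 353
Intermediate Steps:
E(p, g) = 27 (E(p, g) = (9/2)*6 = 27)
D = -418 (D = -2*209 = -418)
R(B, L) = 27 - L
t(k) = -81 + k (t(k) = k - 81 = -81 + k)
t(R(15, 11)) - r(D) = (-81 + (27 - 1*11)) - 1*(-418) = (-81 + (27 - 11)) + 418 = (-81 + 16) + 418 = -65 + 418 = 353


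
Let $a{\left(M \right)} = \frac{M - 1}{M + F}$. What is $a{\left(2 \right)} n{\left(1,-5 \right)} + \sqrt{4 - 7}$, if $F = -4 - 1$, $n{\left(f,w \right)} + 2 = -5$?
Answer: $\frac{7}{3} + i \sqrt{3} \approx 2.3333 + 1.732 i$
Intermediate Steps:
$n{\left(f,w \right)} = -7$ ($n{\left(f,w \right)} = -2 - 5 = -7$)
$F = -5$ ($F = -4 - 1 = -5$)
$a{\left(M \right)} = \frac{-1 + M}{-5 + M}$ ($a{\left(M \right)} = \frac{M - 1}{M - 5} = \frac{-1 + M}{-5 + M}$)
$a{\left(2 \right)} n{\left(1,-5 \right)} + \sqrt{4 - 7} = \frac{-1 + 2}{-5 + 2} \left(-7\right) + \sqrt{4 - 7} = \frac{1}{-3} \cdot 1 \left(-7\right) + \sqrt{-3} = \left(- \frac{1}{3}\right) 1 \left(-7\right) + i \sqrt{3} = \left(- \frac{1}{3}\right) \left(-7\right) + i \sqrt{3} = \frac{7}{3} + i \sqrt{3}$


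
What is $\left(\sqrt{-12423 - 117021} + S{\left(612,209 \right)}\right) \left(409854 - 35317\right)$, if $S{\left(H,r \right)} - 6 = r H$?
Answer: $47908525818 + 749074 i \sqrt{32361} \approx 4.7909 \cdot 10^{10} + 1.3475 \cdot 10^{8} i$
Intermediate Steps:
$S{\left(H,r \right)} = 6 + H r$ ($S{\left(H,r \right)} = 6 + r H = 6 + H r$)
$\left(\sqrt{-12423 - 117021} + S{\left(612,209 \right)}\right) \left(409854 - 35317\right) = \left(\sqrt{-12423 - 117021} + \left(6 + 612 \cdot 209\right)\right) \left(409854 - 35317\right) = \left(\sqrt{-129444} + \left(6 + 127908\right)\right) 374537 = \left(2 i \sqrt{32361} + 127914\right) 374537 = \left(127914 + 2 i \sqrt{32361}\right) 374537 = 47908525818 + 749074 i \sqrt{32361}$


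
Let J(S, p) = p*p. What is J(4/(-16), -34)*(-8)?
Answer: -9248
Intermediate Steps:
J(S, p) = p**2
J(4/(-16), -34)*(-8) = (-34)**2*(-8) = 1156*(-8) = -9248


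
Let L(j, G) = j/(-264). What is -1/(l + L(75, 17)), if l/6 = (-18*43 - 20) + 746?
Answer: 88/25369 ≈ 0.0034688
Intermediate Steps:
L(j, G) = -j/264 (L(j, G) = j*(-1/264) = -j/264)
l = -288 (l = 6*((-18*43 - 20) + 746) = 6*((-774 - 20) + 746) = 6*(-794 + 746) = 6*(-48) = -288)
-1/(l + L(75, 17)) = -1/(-288 - 1/264*75) = -1/(-288 - 25/88) = -1/(-25369/88) = -1*(-88/25369) = 88/25369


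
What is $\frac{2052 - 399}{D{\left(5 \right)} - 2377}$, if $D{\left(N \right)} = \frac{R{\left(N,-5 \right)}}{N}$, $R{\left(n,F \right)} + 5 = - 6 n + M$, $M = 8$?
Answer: $- \frac{8265}{11912} \approx -0.69384$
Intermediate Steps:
$R{\left(n,F \right)} = 3 - 6 n$ ($R{\left(n,F \right)} = -5 - \left(-8 + 6 n\right) = 3 - 6 n$)
$D{\left(N \right)} = \frac{3 - 6 N}{N}$
$\frac{2052 - 399}{D{\left(5 \right)} - 2377} = \frac{2052 - 399}{\left(-6 + \frac{3}{5}\right) - 2377} = \frac{1653}{\left(-6 + 3 \cdot \frac{1}{5}\right) - 2377} = \frac{1653}{\left(-6 + \frac{3}{5}\right) - 2377} = \frac{1653}{- \frac{27}{5} - 2377} = \frac{1653}{- \frac{11912}{5}} = 1653 \left(- \frac{5}{11912}\right) = - \frac{8265}{11912}$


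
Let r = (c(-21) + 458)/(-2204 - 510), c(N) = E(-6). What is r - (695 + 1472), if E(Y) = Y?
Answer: -2940845/1357 ≈ -2167.2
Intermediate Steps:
c(N) = -6
r = -226/1357 (r = (-6 + 458)/(-2204 - 510) = 452/(-2714) = 452*(-1/2714) = -226/1357 ≈ -0.16654)
r - (695 + 1472) = -226/1357 - (695 + 1472) = -226/1357 - 1*2167 = -226/1357 - 2167 = -2940845/1357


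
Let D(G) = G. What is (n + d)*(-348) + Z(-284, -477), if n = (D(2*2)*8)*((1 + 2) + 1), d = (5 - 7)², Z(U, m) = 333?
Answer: -45603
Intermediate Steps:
d = 4 (d = (-2)² = 4)
n = 128 (n = ((2*2)*8)*((1 + 2) + 1) = (4*8)*(3 + 1) = 32*4 = 128)
(n + d)*(-348) + Z(-284, -477) = (128 + 4)*(-348) + 333 = 132*(-348) + 333 = -45936 + 333 = -45603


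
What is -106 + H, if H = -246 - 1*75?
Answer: -427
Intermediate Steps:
H = -321 (H = -246 - 75 = -321)
-106 + H = -106 - 321 = -427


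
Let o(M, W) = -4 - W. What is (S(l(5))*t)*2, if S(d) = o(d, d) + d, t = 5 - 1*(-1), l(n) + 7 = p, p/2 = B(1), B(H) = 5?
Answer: -48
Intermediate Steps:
p = 10 (p = 2*5 = 10)
l(n) = 3 (l(n) = -7 + 10 = 3)
t = 6 (t = 5 + 1 = 6)
S(d) = -4 (S(d) = (-4 - d) + d = -4)
(S(l(5))*t)*2 = -4*6*2 = -24*2 = -48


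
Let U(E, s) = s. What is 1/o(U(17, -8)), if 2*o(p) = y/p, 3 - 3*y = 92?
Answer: 48/89 ≈ 0.53933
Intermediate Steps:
y = -89/3 (y = 1 - 1/3*92 = 1 - 92/3 = -89/3 ≈ -29.667)
o(p) = -89/(6*p) (o(p) = (-89/(3*p))/2 = -89/(6*p))
1/o(U(17, -8)) = 1/(-89/6/(-8)) = 1/(-89/6*(-1/8)) = 1/(89/48) = 48/89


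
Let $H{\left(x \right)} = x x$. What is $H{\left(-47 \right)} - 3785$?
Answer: $-1576$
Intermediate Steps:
$H{\left(x \right)} = x^{2}$
$H{\left(-47 \right)} - 3785 = \left(-47\right)^{2} - 3785 = 2209 - 3785 = -1576$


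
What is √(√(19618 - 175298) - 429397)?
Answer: √(-429397 + 4*I*√9730) ≈ 0.301 + 655.28*I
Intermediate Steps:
√(√(19618 - 175298) - 429397) = √(√(-155680) - 429397) = √(4*I*√9730 - 429397) = √(-429397 + 4*I*√9730)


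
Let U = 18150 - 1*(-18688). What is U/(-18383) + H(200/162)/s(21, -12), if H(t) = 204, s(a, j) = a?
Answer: 992178/128681 ≈ 7.7104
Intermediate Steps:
U = 36838 (U = 18150 + 18688 = 36838)
U/(-18383) + H(200/162)/s(21, -12) = 36838/(-18383) + 204/21 = 36838*(-1/18383) + 204*(1/21) = -36838/18383 + 68/7 = 992178/128681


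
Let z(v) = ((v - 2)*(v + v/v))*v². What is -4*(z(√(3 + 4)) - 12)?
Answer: -92 + 28*√7 ≈ -17.919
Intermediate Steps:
z(v) = v²*(1 + v)*(-2 + v) (z(v) = ((-2 + v)*(v + 1))*v² = ((-2 + v)*(1 + v))*v² = ((1 + v)*(-2 + v))*v² = v²*(1 + v)*(-2 + v))
-4*(z(√(3 + 4)) - 12) = -4*((√(3 + 4))²*(-2 + (√(3 + 4))² - √(3 + 4)) - 12) = -4*((√7)²*(-2 + (√7)² - √7) - 12) = -4*(7*(-2 + 7 - √7) - 12) = -4*(7*(5 - √7) - 12) = -4*((35 - 7*√7) - 12) = -4*(23 - 7*√7) = -92 + 28*√7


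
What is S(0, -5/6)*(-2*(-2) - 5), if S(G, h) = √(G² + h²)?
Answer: -⅚ ≈ -0.83333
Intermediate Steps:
S(0, -5/6)*(-2*(-2) - 5) = √(0² + (-5/6)²)*(-2*(-2) - 5) = √(0 + (-5*⅙)²)*(4 - 5) = √(0 + (-⅚)²)*(-1) = √(0 + 25/36)*(-1) = √(25/36)*(-1) = (⅚)*(-1) = -⅚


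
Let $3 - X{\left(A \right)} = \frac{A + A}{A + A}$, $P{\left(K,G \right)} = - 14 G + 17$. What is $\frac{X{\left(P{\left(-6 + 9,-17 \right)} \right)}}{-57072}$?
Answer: $- \frac{1}{28536} \approx -3.5043 \cdot 10^{-5}$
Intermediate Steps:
$P{\left(K,G \right)} = 17 - 14 G$
$X{\left(A \right)} = 2$ ($X{\left(A \right)} = 3 - \frac{A + A}{A + A} = 3 - \frac{2 A}{2 A} = 3 - 2 A \frac{1}{2 A} = 3 - 1 = 2$)
$\frac{X{\left(P{\left(-6 + 9,-17 \right)} \right)}}{-57072} = \frac{2}{-57072} = 2 \left(- \frac{1}{57072}\right) = - \frac{1}{28536}$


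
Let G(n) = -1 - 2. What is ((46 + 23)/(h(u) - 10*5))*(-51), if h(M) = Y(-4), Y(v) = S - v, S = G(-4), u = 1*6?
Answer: 3519/49 ≈ 71.816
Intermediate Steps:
G(n) = -3
u = 6
S = -3
Y(v) = -3 - v
h(M) = 1 (h(M) = -3 - 1*(-4) = -3 + 4 = 1)
((46 + 23)/(h(u) - 10*5))*(-51) = ((46 + 23)/(1 - 10*5))*(-51) = (69/(1 - 50))*(-51) = (69/(-49))*(-51) = (69*(-1/49))*(-51) = -69/49*(-51) = 3519/49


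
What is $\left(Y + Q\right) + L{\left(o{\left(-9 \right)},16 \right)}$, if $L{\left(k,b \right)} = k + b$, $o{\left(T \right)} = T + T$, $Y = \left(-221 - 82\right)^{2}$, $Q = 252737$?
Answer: $344544$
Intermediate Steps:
$Y = 91809$ ($Y = \left(-303\right)^{2} = 91809$)
$o{\left(T \right)} = 2 T$
$L{\left(k,b \right)} = b + k$
$\left(Y + Q\right) + L{\left(o{\left(-9 \right)},16 \right)} = \left(91809 + 252737\right) + \left(16 + 2 \left(-9\right)\right) = 344546 + \left(16 - 18\right) = 344546 - 2 = 344544$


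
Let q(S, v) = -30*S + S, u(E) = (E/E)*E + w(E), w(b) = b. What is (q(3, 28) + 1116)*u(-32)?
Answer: -65856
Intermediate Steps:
u(E) = 2*E (u(E) = (E/E)*E + E = 1*E + E = E + E = 2*E)
q(S, v) = -29*S
(q(3, 28) + 1116)*u(-32) = (-29*3 + 1116)*(2*(-32)) = (-87 + 1116)*(-64) = 1029*(-64) = -65856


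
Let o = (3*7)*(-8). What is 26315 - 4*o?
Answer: 26987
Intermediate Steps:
o = -168 (o = 21*(-8) = -168)
26315 - 4*o = 26315 - 4*(-168) = 26315 + 672 = 26987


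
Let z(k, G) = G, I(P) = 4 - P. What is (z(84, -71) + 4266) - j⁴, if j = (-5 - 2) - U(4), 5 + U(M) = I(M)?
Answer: 4179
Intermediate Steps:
U(M) = -1 - M (U(M) = -5 + (4 - M) = -1 - M)
j = -2 (j = (-5 - 2) - (-1 - 1*4) = -7 - (-1 - 4) = -7 - 1*(-5) = -7 + 5 = -2)
(z(84, -71) + 4266) - j⁴ = (-71 + 4266) - 1*(-2)⁴ = 4195 - 1*16 = 4195 - 16 = 4179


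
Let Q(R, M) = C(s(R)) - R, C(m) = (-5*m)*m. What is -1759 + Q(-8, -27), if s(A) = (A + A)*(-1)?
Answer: -3031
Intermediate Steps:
s(A) = -2*A (s(A) = (2*A)*(-1) = -2*A)
C(m) = -5*m²
Q(R, M) = -R - 20*R² (Q(R, M) = -5*4*R² - R = -20*R² - R = -R - 20*R²)
-1759 + Q(-8, -27) = -1759 - 8*(-1 - 20*(-8)) = -1759 - 8*(-1 + 160) = -1759 - 8*159 = -1759 - 1272 = -3031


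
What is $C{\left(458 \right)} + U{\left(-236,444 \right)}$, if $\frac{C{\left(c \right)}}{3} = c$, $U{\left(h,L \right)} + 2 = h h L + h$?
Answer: $24730160$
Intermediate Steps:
$U{\left(h,L \right)} = -2 + h + L h^{2}$ ($U{\left(h,L \right)} = -2 + \left(h h L + h\right) = -2 + \left(h^{2} L + h\right) = -2 + \left(L h^{2} + h\right) = -2 + \left(h + L h^{2}\right) = -2 + h + L h^{2}$)
$C{\left(c \right)} = 3 c$
$C{\left(458 \right)} + U{\left(-236,444 \right)} = 3 \cdot 458 - \left(238 - 24729024\right) = 1374 - -24728786 = 1374 + 24728786 = 24730160$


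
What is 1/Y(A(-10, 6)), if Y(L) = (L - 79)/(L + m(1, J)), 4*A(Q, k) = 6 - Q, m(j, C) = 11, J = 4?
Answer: -⅕ ≈ -0.20000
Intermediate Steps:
A(Q, k) = 3/2 - Q/4 (A(Q, k) = (6 - Q)/4 = 3/2 - Q/4)
Y(L) = (-79 + L)/(11 + L) (Y(L) = (L - 79)/(L + 11) = (-79 + L)/(11 + L))
1/Y(A(-10, 6)) = 1/((-79 + (3/2 - ¼*(-10)))/(11 + (3/2 - ¼*(-10)))) = 1/((-79 + (3/2 + 5/2))/(11 + (3/2 + 5/2))) = 1/((-79 + 4)/(11 + 4)) = 1/(-75/15) = 1/((1/15)*(-75)) = 1/(-5) = -⅕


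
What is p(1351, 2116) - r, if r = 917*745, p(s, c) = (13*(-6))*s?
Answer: -788543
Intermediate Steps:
p(s, c) = -78*s
r = 683165
p(1351, 2116) - r = -78*1351 - 1*683165 = -105378 - 683165 = -788543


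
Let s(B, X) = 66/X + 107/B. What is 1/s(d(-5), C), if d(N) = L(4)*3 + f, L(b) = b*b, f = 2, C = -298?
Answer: 7450/14293 ≈ 0.52123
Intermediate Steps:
L(b) = b**2
d(N) = 50 (d(N) = 4**2*3 + 2 = 16*3 + 2 = 48 + 2 = 50)
1/s(d(-5), C) = 1/(66/(-298) + 107/50) = 1/(66*(-1/298) + 107*(1/50)) = 1/(-33/149 + 107/50) = 1/(14293/7450) = 7450/14293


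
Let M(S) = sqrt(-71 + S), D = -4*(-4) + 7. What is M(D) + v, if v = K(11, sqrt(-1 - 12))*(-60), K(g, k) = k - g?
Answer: 660 - 60*I*sqrt(13) + 4*I*sqrt(3) ≈ 660.0 - 209.4*I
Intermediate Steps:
D = 23 (D = 16 + 7 = 23)
v = 660 - 60*I*sqrt(13) (v = (sqrt(-1 - 12) - 1*11)*(-60) = (sqrt(-13) - 11)*(-60) = (I*sqrt(13) - 11)*(-60) = (-11 + I*sqrt(13))*(-60) = 660 - 60*I*sqrt(13) ≈ 660.0 - 216.33*I)
M(D) + v = sqrt(-71 + 23) + (660 - 60*I*sqrt(13)) = sqrt(-48) + (660 - 60*I*sqrt(13)) = 4*I*sqrt(3) + (660 - 60*I*sqrt(13)) = 660 - 60*I*sqrt(13) + 4*I*sqrt(3)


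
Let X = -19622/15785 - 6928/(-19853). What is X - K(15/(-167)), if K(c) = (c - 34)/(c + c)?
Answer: -358495200769/1880277630 ≈ -190.66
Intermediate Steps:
K(c) = (-34 + c)/(2*c) (K(c) = (-34 + c)/((2*c)) = (-34 + c)*(1/(2*c)) = (-34 + c)/(2*c))
X = -280197086/313379605 (X = -19622*1/15785 - 6928*(-1/19853) = -19622/15785 + 6928/19853 = -280197086/313379605 ≈ -0.89411)
X - K(15/(-167)) = -280197086/313379605 - (-34 + 15/(-167))/(2*(15/(-167))) = -280197086/313379605 - (-34 + 15*(-1/167))/(2*(15*(-1/167))) = -280197086/313379605 - (-34 - 15/167)/(2*(-15/167)) = -280197086/313379605 - (-167)*(-5693)/(2*15*167) = -280197086/313379605 - 1*5693/30 = -280197086/313379605 - 5693/30 = -358495200769/1880277630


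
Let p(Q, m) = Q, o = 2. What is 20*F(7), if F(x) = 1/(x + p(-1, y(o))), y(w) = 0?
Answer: 10/3 ≈ 3.3333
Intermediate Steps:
F(x) = 1/(-1 + x) (F(x) = 1/(x - 1) = 1/(-1 + x))
20*F(7) = 20/(-1 + 7) = 20/6 = 20*(1/6) = 10/3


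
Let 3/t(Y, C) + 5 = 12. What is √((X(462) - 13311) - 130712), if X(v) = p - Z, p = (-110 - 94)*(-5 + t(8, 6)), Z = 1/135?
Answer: I*√14198148510/315 ≈ 378.27*I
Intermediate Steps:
t(Y, C) = 3/7 (t(Y, C) = 3/(-5 + 12) = 3/7)
Z = 1/135 ≈ 0.0074074
p = 6528/7 (p = (-110 - 94)*(-5 + 3/7) = -204*(-32/7) = 6528/7 ≈ 932.57)
X(v) = 881273/945 (X(v) = 6528/7 - 1*1/135 = 6528/7 - 1/135 = 881273/945)
√((X(462) - 13311) - 130712) = √((881273/945 - 13311) - 130712) = √(-11697622/945 - 130712) = √(-135220462/945) = I*√14198148510/315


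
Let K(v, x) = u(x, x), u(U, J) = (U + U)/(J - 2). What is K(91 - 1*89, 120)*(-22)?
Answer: -2640/59 ≈ -44.746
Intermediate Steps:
u(U, J) = 2*U/(-2 + J) (u(U, J) = (2*U)/(-2 + J) = 2*U/(-2 + J))
K(v, x) = 2*x/(-2 + x)
K(91 - 1*89, 120)*(-22) = (2*120/(-2 + 120))*(-22) = (2*120/118)*(-22) = (2*120*(1/118))*(-22) = (120/59)*(-22) = -2640/59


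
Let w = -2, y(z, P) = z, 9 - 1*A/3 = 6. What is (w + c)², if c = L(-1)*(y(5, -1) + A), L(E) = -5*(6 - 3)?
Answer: 44944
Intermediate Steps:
L(E) = -15 (L(E) = -5*3 = -15)
A = 9 (A = 27 - 3*6 = 27 - 18 = 9)
c = -210 (c = -15*(5 + 9) = -15*14 = -210)
(w + c)² = (-2 - 210)² = (-212)² = 44944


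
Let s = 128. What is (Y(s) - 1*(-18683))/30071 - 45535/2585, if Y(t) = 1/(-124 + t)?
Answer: -1056789427/62186828 ≈ -16.994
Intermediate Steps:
(Y(s) - 1*(-18683))/30071 - 45535/2585 = (1/(-124 + 128) - 1*(-18683))/30071 - 45535/2585 = (1/4 + 18683)*(1/30071) - 45535*1/2585 = (1/4 + 18683)*(1/30071) - 9107/517 = (74733/4)*(1/30071) - 9107/517 = 74733/120284 - 9107/517 = -1056789427/62186828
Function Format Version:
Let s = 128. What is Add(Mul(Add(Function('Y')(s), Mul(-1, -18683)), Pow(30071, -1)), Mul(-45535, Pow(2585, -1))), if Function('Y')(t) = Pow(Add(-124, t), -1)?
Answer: Rational(-1056789427, 62186828) ≈ -16.994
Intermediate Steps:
Add(Mul(Add(Function('Y')(s), Mul(-1, -18683)), Pow(30071, -1)), Mul(-45535, Pow(2585, -1))) = Add(Mul(Add(Pow(Add(-124, 128), -1), Mul(-1, -18683)), Pow(30071, -1)), Mul(-45535, Pow(2585, -1))) = Add(Mul(Add(Pow(4, -1), 18683), Rational(1, 30071)), Mul(-45535, Rational(1, 2585))) = Add(Mul(Add(Rational(1, 4), 18683), Rational(1, 30071)), Rational(-9107, 517)) = Add(Mul(Rational(74733, 4), Rational(1, 30071)), Rational(-9107, 517)) = Add(Rational(74733, 120284), Rational(-9107, 517)) = Rational(-1056789427, 62186828)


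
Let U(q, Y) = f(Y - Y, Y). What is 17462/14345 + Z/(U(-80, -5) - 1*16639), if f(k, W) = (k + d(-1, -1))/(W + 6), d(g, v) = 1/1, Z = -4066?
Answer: 174429763/119336055 ≈ 1.4617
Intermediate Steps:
d(g, v) = 1
f(k, W) = (1 + k)/(6 + W) (f(k, W) = (k + 1)/(W + 6) = (1 + k)/(6 + W))
U(q, Y) = 1/(6 + Y) (U(q, Y) = (1 + (Y - Y))/(6 + Y) = (1 + 0)/(6 + Y) = 1/(6 + Y))
17462/14345 + Z/(U(-80, -5) - 1*16639) = 17462/14345 - 4066/(1/(6 - 5) - 1*16639) = 17462*(1/14345) - 4066/(1/1 - 16639) = 17462/14345 - 4066/(1 - 16639) = 17462/14345 - 4066/(-16638) = 17462/14345 - 4066*(-1/16638) = 17462/14345 + 2033/8319 = 174429763/119336055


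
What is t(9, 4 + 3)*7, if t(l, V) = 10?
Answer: 70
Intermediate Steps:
t(9, 4 + 3)*7 = 10*7 = 70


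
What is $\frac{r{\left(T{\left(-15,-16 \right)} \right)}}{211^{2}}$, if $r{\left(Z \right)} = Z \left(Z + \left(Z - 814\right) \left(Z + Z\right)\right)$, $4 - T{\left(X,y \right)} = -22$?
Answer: $- \frac{1064700}{44521} \approx -23.915$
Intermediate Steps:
$T{\left(X,y \right)} = 26$ ($T{\left(X,y \right)} = 4 - -22 = 4 + 22 = 26$)
$r{\left(Z \right)} = Z \left(Z + 2 Z \left(-814 + Z\right)\right)$ ($r{\left(Z \right)} = Z \left(Z + \left(-814 + Z\right) 2 Z\right) = Z \left(Z + 2 Z \left(-814 + Z\right)\right)$)
$\frac{r{\left(T{\left(-15,-16 \right)} \right)}}{211^{2}} = \frac{26^{2} \left(-1627 + 2 \cdot 26\right)}{211^{2}} = \frac{676 \left(-1627 + 52\right)}{44521} = 676 \left(-1575\right) \frac{1}{44521} = \left(-1064700\right) \frac{1}{44521} = - \frac{1064700}{44521}$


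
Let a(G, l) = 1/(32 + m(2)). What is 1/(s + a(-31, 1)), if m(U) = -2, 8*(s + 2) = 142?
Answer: 60/947 ≈ 0.063358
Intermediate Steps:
s = 63/4 (s = -2 + (⅛)*142 = -2 + 71/4 = 63/4 ≈ 15.750)
a(G, l) = 1/30 (a(G, l) = 1/(32 - 2) = 1/30)
1/(s + a(-31, 1)) = 1/(63/4 + 1/30) = 1/(947/60) = 60/947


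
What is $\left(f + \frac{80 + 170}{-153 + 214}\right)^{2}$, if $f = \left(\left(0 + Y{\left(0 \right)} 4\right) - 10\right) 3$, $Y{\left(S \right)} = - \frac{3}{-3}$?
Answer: $\frac{719104}{3721} \approx 193.26$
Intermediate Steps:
$Y{\left(S \right)} = 1$ ($Y{\left(S \right)} = \left(-3\right) \left(- \frac{1}{3}\right) = 1$)
$f = -18$ ($f = \left(\left(0 + 1 \cdot 4\right) - 10\right) 3 = \left(\left(0 + 4\right) - 10\right) 3 = \left(4 - 10\right) 3 = \left(-6\right) 3 = -18$)
$\left(f + \frac{80 + 170}{-153 + 214}\right)^{2} = \left(-18 + \frac{80 + 170}{-153 + 214}\right)^{2} = \left(-18 + \frac{250}{61}\right)^{2} = \left(- \frac{848}{61}\right)^{2} = \frac{719104}{3721}$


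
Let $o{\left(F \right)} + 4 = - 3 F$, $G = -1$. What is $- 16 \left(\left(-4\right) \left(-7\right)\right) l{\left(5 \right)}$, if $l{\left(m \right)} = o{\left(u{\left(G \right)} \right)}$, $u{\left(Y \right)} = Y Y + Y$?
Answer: $1792$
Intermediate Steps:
$u{\left(Y \right)} = Y + Y^{2}$ ($u{\left(Y \right)} = Y^{2} + Y = Y + Y^{2}$)
$o{\left(F \right)} = -4 - 3 F$
$l{\left(m \right)} = -4$ ($l{\left(m \right)} = -4 - 3 \left(- (1 - 1)\right) = -4 - 3 \left(\left(-1\right) 0\right) = -4 - 0 = -4 + 0 = -4$)
$- 16 \left(\left(-4\right) \left(-7\right)\right) l{\left(5 \right)} = - 16 \left(\left(-4\right) \left(-7\right)\right) \left(-4\right) = \left(-16\right) 28 \left(-4\right) = \left(-448\right) \left(-4\right) = 1792$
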